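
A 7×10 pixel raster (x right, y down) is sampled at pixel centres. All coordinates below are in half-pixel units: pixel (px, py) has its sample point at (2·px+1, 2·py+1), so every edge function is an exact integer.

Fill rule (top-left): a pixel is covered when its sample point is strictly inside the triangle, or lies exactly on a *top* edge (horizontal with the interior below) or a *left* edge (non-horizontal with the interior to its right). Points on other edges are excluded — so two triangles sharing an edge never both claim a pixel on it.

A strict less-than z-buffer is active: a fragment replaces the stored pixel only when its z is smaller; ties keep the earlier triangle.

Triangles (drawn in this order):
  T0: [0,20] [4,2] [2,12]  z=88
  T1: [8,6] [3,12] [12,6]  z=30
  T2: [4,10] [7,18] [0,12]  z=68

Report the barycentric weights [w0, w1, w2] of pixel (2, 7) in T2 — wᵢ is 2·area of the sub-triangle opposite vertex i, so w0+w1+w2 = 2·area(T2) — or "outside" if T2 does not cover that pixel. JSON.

T0:
  2·area = 4
  edge (0, 20)→(4, 2): d=(4,-18) top-left  bias=+0
  edge (4, 2)→(2, 12): d=(-2,10) right/bottom  bias=-1
  edge (2, 12)→(0, 20): d=(-2,8) right/bottom  bias=-1
    (1,3)@(3, 7): e=[2,0,2] → ·  [on edge]
    (0,8)@(1, 17): e=[6,0,-2] → ·  [on edge]
  covered (0 px):
    · · · · · · ·
    · · · · · · ·
    · · · · · · ·
    · · · · · · ·
    · · · · · · ·
    · · · · · · ·
    · · · · · · ·
    · · · · · · ·
    · · · · · · ·
    · · · · · · ·
T1:
  2·area = 24  (B↔C swapped to make it positive)
  edge (8, 6)→(12, 6): d=(4,0) top-left  bias=+0
  edge (12, 6)→(3, 12): d=(-9,6) right/bottom  bias=-1
  edge (3, 12)→(8, 6): d=(5,-6) top-left  bias=+0
    (4,3)@(9, 7): e=[4,9,11] → █
    (5,3)@(11, 7): e=[4,-3,23] → ·
    (3,4)@(7, 9): e=[12,3,9] → █
    (4,4)@(9, 9): e=[12,-9,21] → ·
    (3,5)@(7, 11): e=[20,-15,19] → ·
  covered (2 px):
    · · · · · · ·
    · · · · · · ·
    · · · · · · ·
    · · · · █ · ·
    · · · █ · · ·
    · · · · · · ·
    · · · · · · ·
    · · · · · · ·
    · · · · · · ·
    · · · · · · ·
T2:
  2·area = 38
  edge (4, 10)→(7, 18): d=(3,8) right/bottom  bias=-1
  edge (7, 18)→(0, 12): d=(-7,-6) top-left  bias=+0
  edge (0, 12)→(4, 10): d=(4,-2) top-left  bias=+0
    (1,5)@(3, 11): e=[11,25,2] → █
    (2,5)@(5, 11): e=[-5,37,6] → ·
    (1,6)@(3, 13): e=[17,11,10] → █
    (2,6)@(5, 13): e=[1,23,14] → █
    (3,6)@(7, 13): e=[-15,35,18] → ·
    (1,7)@(3, 15): e=[23,-3,18] → ·
    (2,7)@(5, 15): e=[7,9,22] → █
    (3,7)@(7, 15): e=[-9,21,26] → ·
    (2,8)@(5, 17): e=[13,-5,30] → ·
  covered (4 px):
    · · · · · · ·
    · · · · · · ·
    · · · · · · ·
    · · · · · · ·
    · · · · · · ·
    · █ · · · · ·
    · █ █ · · · ·
    · · █ · · · ·
    · · · · · · ·
    · · · · · · ·

Answer: [9,22,7]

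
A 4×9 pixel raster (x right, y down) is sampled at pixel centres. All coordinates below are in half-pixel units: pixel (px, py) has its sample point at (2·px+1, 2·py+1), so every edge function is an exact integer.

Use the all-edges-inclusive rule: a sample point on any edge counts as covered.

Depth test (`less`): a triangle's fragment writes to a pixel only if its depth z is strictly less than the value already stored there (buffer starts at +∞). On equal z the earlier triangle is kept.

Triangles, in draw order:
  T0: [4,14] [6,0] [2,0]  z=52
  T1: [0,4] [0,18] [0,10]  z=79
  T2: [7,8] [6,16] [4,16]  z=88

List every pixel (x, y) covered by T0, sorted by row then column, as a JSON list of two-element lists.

T0:
  2·area = 56  (B↔C swapped to make it positive)
  edge (4, 14)→(2, 0): d=(-2,-14) inclusive
  edge (2, 0)→(6, 0): d=(4,0) inclusive
  edge (6, 0)→(4, 14): d=(-2,14) inclusive
    (1,0)@(3, 1): e=[12,4,40] → █
    (2,0)@(5, 1): e=[40,4,12] → █
    (3,0)@(7, 1): e=[68,4,-16] → ·
    (1,1)@(3, 3): e=[8,12,36] → █
    (3,1)@(7, 3): e=[64,12,-20] → ·
    (1,2)@(3, 5): e=[4,20,32] → █
    (3,2)@(7, 5): e=[60,20,-24] → ·
    (1,3)@(3, 7): e=[0,28,28] → █  [on edge]
    (2,3)@(5, 7): e=[28,28,0] → █  [on edge]
    (3,3)@(7, 7): e=[56,28,-28] → ·
    (1,4)@(3, 9): e=[-4,36,24] → ·
    (2,4)@(5, 9): e=[24,36,-4] → ·
  covered (8 px):
    · █ █ ·
    · █ █ ·
    · █ █ ·
    · █ █ ·
    · · · ·
    · · · ·
    · · · ·
    · · · ·
    · · · ·
T1:
  degenerate (2·area = 0) — covers nothing
T2:
  2·area = 16
  edge (7, 8)→(6, 16): d=(-1,8) inclusive
  edge (6, 16)→(4, 16): d=(-2,0) inclusive
  edge (4, 16)→(7, 8): d=(3,-8) inclusive
    (2,7)@(5, 15): e=[9,2,5] → █
    (3,7)@(7, 15): e=[-7,2,21] → ·
    (2,8)@(5, 17): e=[7,-2,11] → ·
  covered (1 px):
    · · · ·
    · · · ·
    · · · ·
    · · · ·
    · · · ·
    · · · ·
    · · · ·
    · · █ ·
    · · · ·

Answer: [[1,0],[2,0],[1,1],[2,1],[1,2],[2,2],[1,3],[2,3]]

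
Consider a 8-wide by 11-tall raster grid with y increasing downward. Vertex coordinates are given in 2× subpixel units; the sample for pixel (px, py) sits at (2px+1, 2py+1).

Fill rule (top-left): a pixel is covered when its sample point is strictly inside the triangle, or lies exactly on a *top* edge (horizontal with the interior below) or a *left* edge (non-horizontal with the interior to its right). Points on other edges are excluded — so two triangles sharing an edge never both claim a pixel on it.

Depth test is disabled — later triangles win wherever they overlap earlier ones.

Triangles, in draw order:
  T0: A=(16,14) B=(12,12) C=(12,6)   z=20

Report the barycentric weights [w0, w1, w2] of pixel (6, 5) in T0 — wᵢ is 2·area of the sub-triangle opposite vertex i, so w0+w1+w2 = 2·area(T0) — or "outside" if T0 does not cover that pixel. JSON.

T0:
  2·area = 24
  edge (16, 14)→(12, 12): d=(-4,-2) top-left  bias=+0
  edge (12, 12)→(12, 6): d=(0,-6) top-left  bias=+0
  edge (12, 6)→(16, 14): d=(4,8) right/bottom  bias=-1
    (6,4)@(13, 9): e=[14,6,4] → #
    (7,4)@(15, 9): e=[18,18,-12] → ·
    (6,5)@(13, 11): e=[6,6,12] → #
    (7,5)@(15, 11): e=[10,18,-4] → ·
    (6,6)@(13, 13): e=[-2,6,20] → ·
    (7,6)@(15, 13): e=[2,18,4] → #
    (7,7)@(15, 15): e=[-6,18,12] → ·
  covered (3 px):
    · · · · · · · ·
    · · · · · · · ·
    · · · · · · · ·
    · · · · · · · ·
    · · · · · · # ·
    · · · · · · # ·
    · · · · · · · #
    · · · · · · · ·
    · · · · · · · ·
    · · · · · · · ·
    · · · · · · · ·

Final: [6,12,6]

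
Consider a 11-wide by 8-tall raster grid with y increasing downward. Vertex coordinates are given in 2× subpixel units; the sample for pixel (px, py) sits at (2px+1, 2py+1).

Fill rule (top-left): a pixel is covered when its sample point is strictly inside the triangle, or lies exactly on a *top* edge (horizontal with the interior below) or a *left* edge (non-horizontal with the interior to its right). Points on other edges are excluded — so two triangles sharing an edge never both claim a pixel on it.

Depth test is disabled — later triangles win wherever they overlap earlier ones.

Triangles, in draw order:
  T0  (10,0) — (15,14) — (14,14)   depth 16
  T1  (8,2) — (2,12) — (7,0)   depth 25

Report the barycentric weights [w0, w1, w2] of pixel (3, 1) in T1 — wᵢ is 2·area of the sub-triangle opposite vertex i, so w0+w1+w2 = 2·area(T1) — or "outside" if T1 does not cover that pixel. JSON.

T0:
  2·area = 14
  edge (10, 0)→(15, 14): d=(5,14) right/bottom  bias=-1
  edge (15, 14)→(14, 14): d=(-1,0) right/bottom  bias=-1
  edge (14, 14)→(10, 0): d=(-4,-14) top-left  bias=+0
    (5,1)@(11, 3): e=[1,11,2] → █
    (6,1)@(13, 3): e=[-27,11,30] → ·
    (5,2)@(11, 5): e=[11,9,-6] → ·
    (6,4)@(13, 9): e=[3,5,6] → █
    (7,4)@(15, 9): e=[-25,5,34] → ·
    (6,5)@(13, 11): e=[13,3,-2] → ·
  covered (2 px):
    · · · · · · · · · · ·
    · · · · · █ · · · · ·
    · · · · · · · · · · ·
    · · · · · · · · · · ·
    · · · · · · █ · · · ·
    · · · · · · · · · · ·
    · · · · · · · · · · ·
    · · · · · · · · · · ·
T1:
  2·area = 22
  edge (8, 2)→(2, 12): d=(-6,10) right/bottom  bias=-1
  edge (2, 12)→(7, 0): d=(5,-12) top-left  bias=+0
  edge (7, 0)→(8, 2): d=(1,2) right/bottom  bias=-1
    (3,0)@(7, 1): e=[16,5,1] → █
    (4,0)@(9, 1): e=[-4,29,-3] → ·
    (3,1)@(7, 3): e=[4,15,3] → █
    (4,1)@(9, 3): e=[-16,39,-1] → ·
    (2,2)@(5, 5): e=[12,1,9] → █
    (3,2)@(7, 5): e=[-8,25,5] → ·
    (2,3)@(5, 7): e=[0,11,11] → ·  [on edge]
  covered (3 px):
    · · · █ · · · · · · ·
    · · · █ · · · · · · ·
    · · █ · · · · · · · ·
    · · · · · · · · · · ·
    · · · · · · · · · · ·
    · · · · · · · · · · ·
    · · · · · · · · · · ·
    · · · · · · · · · · ·

Answer: [15,3,4]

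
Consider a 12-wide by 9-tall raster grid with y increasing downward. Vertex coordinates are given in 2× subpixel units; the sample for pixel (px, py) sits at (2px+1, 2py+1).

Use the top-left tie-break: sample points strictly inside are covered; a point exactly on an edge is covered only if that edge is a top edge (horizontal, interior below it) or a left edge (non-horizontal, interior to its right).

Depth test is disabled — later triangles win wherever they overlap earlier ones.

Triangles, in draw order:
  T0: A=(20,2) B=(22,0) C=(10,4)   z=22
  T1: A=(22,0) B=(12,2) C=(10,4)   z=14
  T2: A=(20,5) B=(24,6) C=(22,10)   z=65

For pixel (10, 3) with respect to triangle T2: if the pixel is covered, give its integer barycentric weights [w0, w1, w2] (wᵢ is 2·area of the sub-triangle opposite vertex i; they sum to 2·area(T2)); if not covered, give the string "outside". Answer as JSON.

T0:
  2·area = 16  (B↔C swapped to make it positive)
  edge (20, 2)→(10, 4): d=(-10,2) right/bottom  bias=-1
  edge (10, 4)→(22, 0): d=(12,-4) top-left  bias=+0
  edge (22, 0)→(20, 2): d=(-2,2) right/bottom  bias=-1
    (9,0)@(19, 1): e=[12,0,4] → █  [on edge]
    (10,0)@(21, 1): e=[8,8,0] → ·  [on edge]
    (6,1)@(13, 3): e=[4,0,12] → █  [on edge]
    (7,1)@(15, 3): e=[0,8,8] → ·  [on edge]
    (9,1)@(19, 3): e=[-8,24,0] → ·  [on edge]
    (2,2)@(5, 5): e=[0,-8,24] → ·  [on edge]
    (3,2)@(7, 5): e=[-4,0,20] → ·  [on edge]
    (6,2)@(13, 5): e=[-16,24,8] → ·
    (8,2)@(17, 5): e=[-24,40,0] → ·  [on edge]
    (0,3)@(1, 7): e=[-12,0,28] → ·  [on edge]
    (7,3)@(15, 7): e=[-40,56,0] → ·  [on edge]
    (6,4)@(13, 9): e=[-56,72,0] → ·  [on edge]
    (5,5)@(11, 11): e=[-72,88,0] → ·  [on edge]
    (4,6)@(9, 13): e=[-88,104,0] → ·  [on edge]
    (3,7)@(7, 15): e=[-104,120,0] → ·  [on edge]
    (2,8)@(5, 17): e=[-120,136,0] → ·  [on edge]
  covered (2 px):
    · · · · · · · · · █ · ·
    · · · · · · █ · · · · ·
    · · · · · · · · · · · ·
    · · · · · · · · · · · ·
    · · · · · · · · · · · ·
    · · · · · · · · · · · ·
    · · · · · · · · · · · ·
    · · · · · · · · · · · ·
    · · · · · · · · · · · ·
T1:
  2·area = 16  (B↔C swapped to make it positive)
  edge (22, 0)→(10, 4): d=(-12,4) right/bottom  bias=-1
  edge (10, 4)→(12, 2): d=(2,-2) top-left  bias=+0
  edge (12, 2)→(22, 0): d=(10,-2) top-left  bias=+0
    (6,0)@(13, 1): e=[24,0,-8] → ·  [on edge]
    (8,0)@(17, 1): e=[8,8,0] → █  [on edge]
    (9,0)@(19, 1): e=[0,12,4] → ·  [on edge]
    (3,1)@(7, 3): e=[24,-8,0] → ·  [on edge]
    (5,1)@(11, 3): e=[8,0,8] → █  [on edge]
    (6,1)@(13, 3): e=[0,4,12] → ·  [on edge]
    (8,1)@(17, 3): e=[-16,12,20] → ·
    (3,2)@(7, 5): e=[0,-4,20] → ·  [on edge]
    (4,2)@(9, 5): e=[-8,0,24] → ·  [on edge]
    (5,2)@(11, 5): e=[-16,4,28] → ·
    (0,3)@(1, 7): e=[0,-12,28] → ·  [on edge]
    (3,3)@(7, 7): e=[-24,0,40] → ·  [on edge]
    (2,4)@(5, 9): e=[-40,0,56] → ·  [on edge]
    (1,5)@(3, 11): e=[-56,0,72] → ·  [on edge]
    (0,6)@(1, 13): e=[-72,0,88] → ·  [on edge]
  covered (2 px):
    · · · · · · · · █ · · ·
    · · · · · █ · · · · · ·
    · · · · · · · · · · · ·
    · · · · · · · · · · · ·
    · · · · · · · · · · · ·
    · · · · · · · · · · · ·
    · · · · · · · · · · · ·
    · · · · · · · · · · · ·
    · · · · · · · · · · · ·
T2:
  2·area = 18
  edge (20, 5)→(24, 6): d=(4,1) right/bottom  bias=-1
  edge (24, 6)→(22, 10): d=(-2,4) right/bottom  bias=-1
  edge (22, 10)→(20, 5): d=(-2,-5) top-left  bias=+0
    (10,3)@(21, 7): e=[7,10,1] → █
    (11,3)@(23, 7): e=[5,2,11] → █
    (10,4)@(21, 9): e=[15,6,-3] → ·
    (11,4)@(23, 9): e=[13,-2,7] → ·
  covered (2 px):
    · · · · · · · · · · · ·
    · · · · · · · · · · · ·
    · · · · · · · · · · · ·
    · · · · · · · · · · █ █
    · · · · · · · · · · · ·
    · · · · · · · · · · · ·
    · · · · · · · · · · · ·
    · · · · · · · · · · · ·
    · · · · · · · · · · · ·

Result: [10,1,7]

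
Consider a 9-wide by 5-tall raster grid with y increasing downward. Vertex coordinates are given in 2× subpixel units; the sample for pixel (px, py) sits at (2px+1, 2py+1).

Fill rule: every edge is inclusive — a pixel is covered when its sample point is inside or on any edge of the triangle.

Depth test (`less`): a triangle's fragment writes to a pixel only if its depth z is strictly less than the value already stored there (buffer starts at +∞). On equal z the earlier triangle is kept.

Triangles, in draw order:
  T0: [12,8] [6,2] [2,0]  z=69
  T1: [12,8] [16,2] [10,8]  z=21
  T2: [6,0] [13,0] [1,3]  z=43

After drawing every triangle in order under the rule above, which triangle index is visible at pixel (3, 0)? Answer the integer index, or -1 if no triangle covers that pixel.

T0:
  2·area = 12  (B↔C swapped to make it positive)
  edge (12, 8)→(2, 0): d=(-10,-8) inclusive
  edge (2, 0)→(6, 2): d=(4,2) inclusive
  edge (6, 2)→(12, 8): d=(6,6) inclusive
    (2,0)@(5, 1): e=[14,-2,0] → .  [on edge]
    (3,1)@(7, 3): e=[10,2,0] → X  [on edge]
    (4,1)@(9, 3): e=[26,-2,-12] → .
    (3,2)@(7, 5): e=[-10,10,12] → .
    (4,2)@(9, 5): e=[6,6,0] → X  [on edge]
    (5,2)@(11, 5): e=[22,2,-12] → .
    (4,3)@(9, 7): e=[-14,14,12] → .
    (5,3)@(11, 7): e=[2,10,0] → X  [on edge]
    (6,3)@(13, 7): e=[18,6,-12] → .
    (5,4)@(11, 9): e=[-18,18,12] → .
    (6,4)@(13, 9): e=[-2,14,0] → .  [on edge]
  covered (3 px):
    . . . . . . . . .
    . . . X . . . . .
    . . . . X . . . .
    . . . . . X . . .
    . . . . . . . . .
T1:
  2·area = 12  (B↔C swapped to make it positive)
  edge (12, 8)→(10, 8): d=(-2,0) inclusive
  edge (10, 8)→(16, 2): d=(6,-6) inclusive
  edge (16, 2)→(12, 8): d=(-4,6) inclusive
    (8,0)@(17, 1): e=[14,0,-2] → .  [on edge]
    (7,1)@(15, 3): e=[10,0,2] → X  [on edge]
    (8,1)@(17, 3): e=[10,12,-10] → .
    (6,2)@(13, 5): e=[6,0,6] → X  [on edge]
    (7,2)@(15, 5): e=[6,12,-6] → .
    (5,3)@(11, 7): e=[2,0,10] → X  [on edge]
    (6,3)@(13, 7): e=[2,12,-2] → .
    (4,4)@(9, 9): e=[-2,0,14] → .  [on edge]
    (5,4)@(11, 9): e=[-2,12,2] → .
  covered (3 px):
    . . . . . . . . .
    . . . . . . . X .
    . . . . . . X . .
    . . . . . X . . .
    . . . . . . . . .
T2:
  2·area = 21
  edge (6, 0)→(13, 0): d=(7,0) inclusive
  edge (13, 0)→(1, 3): d=(-12,3) inclusive
  edge (1, 3)→(6, 0): d=(5,-3) inclusive
    (2,0)@(5, 1): e=[7,12,2] → X
    (3,0)@(7, 1): e=[7,6,8] → X
    (4,0)@(9, 1): e=[7,0,14] → X  [on edge]
    (5,0)@(11, 1): e=[7,-6,20] → .
    (0,1)@(1, 3): e=[21,0,0] → X  [on edge]
    (1,1)@(3, 3): e=[21,-6,6] → .
    (2,1)@(5, 3): e=[21,-12,12] → .
    (3,1)@(7, 3): e=[21,-18,18] → .
    (4,1)@(9, 3): e=[21,-24,24] → .
    (0,2)@(1, 5): e=[35,-24,10] → .
  covered (4 px):
    . . X X X . . . .
    X . . . . . . . .
    . . . . . . . . .
    . . . . . . . . .
    . . . . . . . . .

Z-buffer (winner per pixel, '.' = empty):
  . . 2 2 2 . . . .
  2 . . 0 . . . 1 .
  . . . . 0 . 1 . .
  . . . . . 1 . . .
  . . . . . . . . .

Final: 2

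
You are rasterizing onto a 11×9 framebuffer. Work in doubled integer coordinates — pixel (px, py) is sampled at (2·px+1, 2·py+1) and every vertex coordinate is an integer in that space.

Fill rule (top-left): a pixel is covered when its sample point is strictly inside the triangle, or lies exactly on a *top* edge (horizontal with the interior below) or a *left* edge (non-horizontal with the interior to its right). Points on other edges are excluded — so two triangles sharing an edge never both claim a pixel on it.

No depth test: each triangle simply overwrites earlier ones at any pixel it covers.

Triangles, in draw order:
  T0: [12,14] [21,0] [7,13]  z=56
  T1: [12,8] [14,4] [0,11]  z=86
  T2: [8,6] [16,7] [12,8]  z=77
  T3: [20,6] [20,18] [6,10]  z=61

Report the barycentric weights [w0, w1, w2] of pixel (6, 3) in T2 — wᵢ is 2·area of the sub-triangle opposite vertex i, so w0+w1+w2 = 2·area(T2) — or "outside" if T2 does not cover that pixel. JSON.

T0:
  2·area = 79  (B↔C swapped to make it positive)
  edge (12, 14)→(7, 13): d=(-5,-1) top-left  bias=+0
  edge (7, 13)→(21, 0): d=(14,-13) top-left  bias=+0
  edge (21, 0)→(12, 14): d=(-9,14) right/bottom  bias=-1
    (9,1)@(19, 3): e=[62,16,1] → X
    (10,1)@(21, 3): e=[64,42,-27] → .
    (8,2)@(17, 5): e=[50,18,11] → X
    (9,2)@(19, 5): e=[52,44,-17] → .
    (7,3)@(15, 7): e=[38,20,21] → X
    (8,3)@(17, 7): e=[40,46,-7] → .
    (6,4)@(13, 9): e=[26,22,31] → X
    (8,4)@(17, 9): e=[30,74,-25] → .
    (5,5)@(11, 11): e=[14,24,41] → X
    (7,5)@(15, 11): e=[18,76,-15] → .
    (3,6)@(7, 13): e=[0,0,79] → X  [on edge]
    (4,6)@(9, 13): e=[2,26,51] → X
    (8,7)@(17, 15): e=[0,158,-79] → .  [on edge]
  covered (10 px):
    . . . . . . . . . . .
    . . . . . . . . . X .
    . . . . . . . . X . .
    . . . . . . . X . . .
    . . . . . . X X . . .
    . . . . . X X . . . .
    . . . X X X . . . . .
    . . . . . . . . . . .
    . . . . . . . . . . .
T1:
  2·area = 42  (B↔C swapped to make it positive)
  edge (12, 8)→(0, 11): d=(-12,3) right/bottom  bias=-1
  edge (0, 11)→(14, 4): d=(14,-7) top-left  bias=+0
  edge (14, 4)→(12, 8): d=(-2,4) right/bottom  bias=-1
    (6,2)@(13, 5): e=[33,7,2] → X
    (7,2)@(15, 5): e=[27,21,-6] → .
    (4,3)@(9, 7): e=[21,7,14] → X
    (5,3)@(11, 7): e=[15,21,6] → X
    (6,3)@(13, 7): e=[9,35,-2] → .
    (2,4)@(5, 9): e=[9,7,26] → X
    (3,4)@(7, 9): e=[3,21,18] → X
    (4,4)@(9, 9): e=[-3,35,10] → .
    (5,4)@(11, 9): e=[-9,49,2] → .
    (2,5)@(5, 11): e=[-15,35,22] → .
    (3,5)@(7, 11): e=[-21,49,14] → .
  covered (5 px):
    . . . . . . . . . . .
    . . . . . . . . . . .
    . . . . . . X . . . .
    . . . . X X . . . . .
    . . X X . . . . . . .
    . . . . . . . . . . .
    . . . . . . . . . . .
    . . . . . . . . . . .
    . . . . . . . . . . .
T2:
  2·area = 12
  edge (8, 6)→(16, 7): d=(8,1) right/bottom  bias=-1
  edge (16, 7)→(12, 8): d=(-4,1) right/bottom  bias=-1
  edge (12, 8)→(8, 6): d=(-4,-2) top-left  bias=+0
    (5,3)@(11, 7): e=[5,5,2] → X
    (6,3)@(13, 7): e=[3,3,6] → X
    (7,3)@(15, 7): e=[1,1,10] → X
    (8,3)@(17, 7): e=[-1,-1,14] → .
    (5,4)@(11, 9): e=[21,-3,-6] → .
    (6,4)@(13, 9): e=[19,-5,-2] → .
    (7,4)@(15, 9): e=[17,-7,2] → .
  covered (3 px):
    . . . . . . . . . . .
    . . . . . . . . . . .
    . . . . . . . . . . .
    . . . . . X X X . . .
    . . . . . . . . . . .
    . . . . . . . . . . .
    . . . . . . . . . . .
    . . . . . . . . . . .
    . . . . . . . . . . .
T3:
  2·area = 168
  edge (20, 6)→(20, 18): d=(0,12) right/bottom  bias=-1
  edge (20, 18)→(6, 10): d=(-14,-8) top-left  bias=+0
  edge (6, 10)→(20, 6): d=(14,-4) top-left  bias=+0
    (8,3)@(17, 7): e=[36,130,2] → X
    (9,3)@(19, 7): e=[12,146,10] → X
    (10,3)@(21, 7): e=[-12,162,18] → .
    (5,4)@(11, 9): e=[108,54,6] → X
    (6,4)@(13, 9): e=[84,70,14] → X
    (7,4)@(15, 9): e=[60,86,22] → X
    (10,4)@(21, 9): e=[-12,134,46] → .
    (4,5)@(9, 11): e=[132,10,26] → X
    (10,5)@(21, 11): e=[-12,106,74] → .
    (4,6)@(9, 13): e=[132,-18,54] → .
    (5,6)@(11, 13): e=[108,-2,62] → .
    (6,6)@(13, 13): e=[84,14,70] → X
  covered (21 px):
    . . . . . . . . . . .
    . . . . . . . . . . .
    . . . . . . . . . . .
    . . . . . . . . X X .
    . . . . . X X X X X .
    . . . . X X X X X X .
    . . . . . . X X X X .
    . . . . . . . X X X .
    . . . . . . . . . X .

Result: [3,6,3]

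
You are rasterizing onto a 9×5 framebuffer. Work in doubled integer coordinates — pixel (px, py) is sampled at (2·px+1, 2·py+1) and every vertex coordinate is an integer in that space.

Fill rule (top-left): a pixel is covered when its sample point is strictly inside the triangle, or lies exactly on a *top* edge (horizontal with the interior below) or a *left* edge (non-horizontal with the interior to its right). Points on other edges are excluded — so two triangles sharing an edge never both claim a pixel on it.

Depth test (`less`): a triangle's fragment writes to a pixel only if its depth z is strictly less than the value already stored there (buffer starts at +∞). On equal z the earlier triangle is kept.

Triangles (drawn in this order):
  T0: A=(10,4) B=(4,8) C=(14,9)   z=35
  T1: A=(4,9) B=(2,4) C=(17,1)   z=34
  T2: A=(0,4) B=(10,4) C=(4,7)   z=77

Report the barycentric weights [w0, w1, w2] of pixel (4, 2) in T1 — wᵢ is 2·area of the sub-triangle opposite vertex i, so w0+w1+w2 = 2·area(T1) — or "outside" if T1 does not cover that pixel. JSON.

T0:
  2·area = 46  (B↔C swapped to make it positive)
  edge (10, 4)→(14, 9): d=(4,5) right/bottom  bias=-1
  edge (14, 9)→(4, 8): d=(-10,-1) top-left  bias=+0
  edge (4, 8)→(10, 4): d=(6,-4) top-left  bias=+0
    (4,2)@(9, 5): e=[9,35,2] → █
    (5,2)@(11, 5): e=[-1,37,10] → ·
    (3,3)@(7, 7): e=[27,13,6] → █
    (5,3)@(11, 7): e=[7,17,22] → █
    (6,3)@(13, 7): e=[-3,19,30] → ·
    (3,4)@(7, 9): e=[35,-7,18] → ·
    (4,4)@(9, 9): e=[25,-5,26] → ·
    (5,4)@(11, 9): e=[15,-3,34] → ·
  covered (4 px):
    · · · · · · · · ·
    · · · · · · · · ·
    · · · · █ · · · ·
    · · · █ █ █ · · ·
    · · · · · · · · ·
T1:
  2·area = 81
  edge (4, 9)→(2, 4): d=(-2,-5) top-left  bias=+0
  edge (2, 4)→(17, 1): d=(15,-3) top-left  bias=+0
  edge (17, 1)→(4, 9): d=(-13,8) right/bottom  bias=-1
    (8,0)@(17, 1): e=[81,0,0] → ·  [on edge]
    (3,1)@(7, 3): e=[27,0,54] → █  [on edge]
    (4,1)@(9, 3): e=[37,6,38] → █
    (5,1)@(11, 3): e=[47,12,22] → █
    (6,1)@(13, 3): e=[57,18,6] → █
    (7,1)@(15, 3): e=[67,24,-10] → ·
    (1,2)@(3, 5): e=[3,18,60] → █
    (2,2)@(5, 5): e=[13,24,44] → █
    (5,2)@(11, 5): e=[43,42,-4] → ·
    (6,2)@(13, 5): e=[53,48,-20] → ·
    (1,3)@(3, 7): e=[-1,48,34] → ·
    (2,3)@(5, 7): e=[9,54,18] → █
  covered (10 px):
    · · · · · · · · ·
    · · · █ █ █ █ · ·
    · █ █ █ █ · · · ·
    · · █ █ · · · · ·
    · · · · · · · · ·
T2:
  2·area = 30
  edge (0, 4)→(10, 4): d=(10,0) top-left  bias=+0
  edge (10, 4)→(4, 7): d=(-6,3) right/bottom  bias=-1
  edge (4, 7)→(0, 4): d=(-4,-3) top-left  bias=+0
    (1,2)@(3, 5): e=[10,15,5] → █
    (2,2)@(5, 5): e=[10,9,11] → █
    (3,2)@(7, 5): e=[10,3,17] → █
    (4,2)@(9, 5): e=[10,-3,23] → ·
    (1,3)@(3, 7): e=[30,3,-3] → ·
    (2,3)@(5, 7): e=[30,-3,3] → ·
    (3,3)@(7, 7): e=[30,-9,9] → ·
  covered (3 px):
    · · · · · · · · ·
    · · · · · · · · ·
    · █ █ █ · · · · ·
    · · · · · · · · ·
    · · · · · · · · ·

Result: [36,12,33]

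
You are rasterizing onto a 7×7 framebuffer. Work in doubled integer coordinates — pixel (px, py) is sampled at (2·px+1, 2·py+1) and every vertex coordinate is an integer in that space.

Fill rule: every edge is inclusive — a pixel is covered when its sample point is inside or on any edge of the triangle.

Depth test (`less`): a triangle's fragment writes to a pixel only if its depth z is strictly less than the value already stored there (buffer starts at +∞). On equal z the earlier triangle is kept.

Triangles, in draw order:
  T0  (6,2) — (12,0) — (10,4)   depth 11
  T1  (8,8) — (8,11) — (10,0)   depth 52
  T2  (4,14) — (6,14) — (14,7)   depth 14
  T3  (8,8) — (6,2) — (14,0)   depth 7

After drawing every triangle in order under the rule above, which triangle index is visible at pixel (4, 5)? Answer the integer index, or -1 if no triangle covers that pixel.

T0:
  2·area = 20
  edge (6, 2)→(12, 0): d=(6,-2) inclusive
  edge (12, 0)→(10, 4): d=(-2,4) inclusive
  edge (10, 4)→(6, 2): d=(-4,-2) inclusive
    (4,0)@(9, 1): e=[0,10,10] → X  [on edge]
    (5,0)@(11, 1): e=[4,2,14] → X
    (6,0)@(13, 1): e=[8,-6,18] → .
    (1,1)@(3, 3): e=[0,30,-10] → .  [on edge]
    (4,1)@(9, 3): e=[12,6,2] → X
    (5,1)@(11, 3): e=[16,-2,6] → .
    (4,2)@(9, 5): e=[24,2,-6] → .
  covered (3 px):
    . . . . X X .
    . . . . X . .
    . . . . . . .
    . . . . . . .
    . . . . . . .
    . . . . . . .
    . . . . . . .
T1:
  2·area = 6  (B↔C swapped to make it positive)
  edge (8, 8)→(10, 0): d=(2,-8) inclusive
  edge (10, 0)→(8, 11): d=(-2,11) inclusive
  edge (8, 11)→(8, 8): d=(0,-3) inclusive
    (4,2)@(9, 5): e=[2,1,3] → X
    (5,2)@(11, 5): e=[18,-21,9] → .
    (4,3)@(9, 7): e=[6,-3,3] → .
  covered (1 px):
    . . . . . . .
    . . . . . . .
    . . . . X . .
    . . . . . . .
    . . . . . . .
    . . . . . . .
    . . . . . . .
T2:
  2·area = 14  (B↔C swapped to make it positive)
  edge (4, 14)→(14, 7): d=(10,-7) inclusive
  edge (14, 7)→(6, 14): d=(-8,7) inclusive
  edge (6, 14)→(4, 14): d=(-2,0) inclusive
    (4,5)@(9, 11): e=[5,3,6] → X
    (5,5)@(11, 11): e=[19,-11,6] → .
    (3,6)@(7, 13): e=[11,1,2] → X
    (4,6)@(9, 13): e=[25,-13,2] → .
  covered (2 px):
    . . . . . . .
    . . . . . . .
    . . . . . . .
    . . . . . . .
    . . . . . . .
    . . . . X . .
    . . . X . . .
T3:
  2·area = 52
  edge (8, 8)→(6, 2): d=(-2,-6) inclusive
  edge (6, 2)→(14, 0): d=(8,-2) inclusive
  edge (14, 0)→(8, 8): d=(-6,8) inclusive
    (5,0)@(11, 1): e=[32,2,18] → X
    (6,0)@(13, 1): e=[44,6,2] → X
    (3,1)@(7, 3): e=[4,10,38] → X
    (4,1)@(9, 3): e=[16,14,22] → X
    (6,1)@(13, 3): e=[40,22,-10] → .
    (3,2)@(7, 5): e=[0,26,26] → X  [on edge]
    (5,2)@(11, 5): e=[24,34,-6] → .
    (3,3)@(7, 7): e=[-4,42,14] → .
    (4,3)@(9, 7): e=[8,46,-2] → .
    (4,5)@(9, 11): e=[0,78,-26] → .  [on edge]
  covered (7 px):
    . . . . . X X
    . . . X X X .
    . . . X X . .
    . . . . . . .
    . . . . . . .
    . . . . . . .
    . . . . . . .

Z-buffer (winner per pixel, '.' = empty):
  . . . . 0 3 3
  . . . 3 3 3 .
  . . . 3 3 . .
  . . . . . . .
  . . . . . . .
  . . . . 2 . .
  . . . 2 . . .

Answer: 2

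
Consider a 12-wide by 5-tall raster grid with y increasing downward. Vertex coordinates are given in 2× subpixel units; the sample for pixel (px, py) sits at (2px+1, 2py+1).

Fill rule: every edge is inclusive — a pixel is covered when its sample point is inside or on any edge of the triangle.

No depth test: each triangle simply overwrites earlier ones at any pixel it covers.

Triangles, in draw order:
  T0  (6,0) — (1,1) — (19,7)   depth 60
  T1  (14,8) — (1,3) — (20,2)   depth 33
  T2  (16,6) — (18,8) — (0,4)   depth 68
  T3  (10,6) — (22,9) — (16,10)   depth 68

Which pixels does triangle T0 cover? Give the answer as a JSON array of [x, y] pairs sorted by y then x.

T0:
  2·area = 48  (B↔C swapped to make it positive)
  edge (6, 0)→(19, 7): d=(13,7) inclusive
  edge (19, 7)→(1, 1): d=(-18,-6) inclusive
  edge (1, 1)→(6, 0): d=(5,-1) inclusive
    (0,0)@(1, 1): e=[48,0,0] → #  [on edge]
    (1,0)@(3, 1): e=[34,12,2] → #
    (2,0)@(5, 1): e=[20,24,4] → #
    (3,0)@(7, 1): e=[6,36,6] → #
    (4,0)@(9, 1): e=[-8,48,8] → ·
    (0,1)@(1, 3): e=[74,-36,10] → ·
    (1,1)@(3, 3): e=[60,-24,12] → ·
    (2,1)@(5, 3): e=[46,-12,14] → ·
    (3,1)@(7, 3): e=[32,0,16] → #  [on edge]
    (4,1)@(9, 3): e=[18,12,18] → #
    (5,1)@(11, 3): e=[4,24,20] → #
    (6,1)@(13, 3): e=[-10,36,22] → ·
    (6,2)@(13, 5): e=[16,0,32] → #  [on edge]
    (9,3)@(19, 7): e=[0,0,48] → #  [on edge]
  covered (10 px):
    # # # # · · · · · · · ·
    · · · # # # · · · · · ·
    · · · · · · # # · · · ·
    · · · · · · · · · # · ·
    · · · · · · · · · · · ·
T1:
  2·area = 108
  edge (14, 8)→(1, 3): d=(-13,-5) inclusive
  edge (1, 3)→(20, 2): d=(19,-1) inclusive
  edge (20, 2)→(14, 8): d=(-6,6) inclusive
    (10,0)@(21, 1): e=[126,-18,0] → ·  [on edge]
    (0,1)@(1, 3): e=[0,0,108] → #  [on edge]
    (1,1)@(3, 3): e=[10,2,96] → #
    (2,1)@(5, 3): e=[20,4,84] → #
    (3,1)@(7, 3): e=[30,6,72] → #
    (4,1)@(9, 3): e=[40,8,60] → #
    (5,1)@(11, 3): e=[50,10,48] → #
    (6,1)@(13, 3): e=[60,12,36] → #
    (7,1)@(15, 3): e=[70,14,24] → #
    (8,1)@(17, 3): e=[80,16,12] → #
    (9,1)@(19, 3): e=[90,18,0] → #  [on edge]
    (10,1)@(21, 3): e=[100,20,-12] → ·
    (8,2)@(17, 5): e=[54,54,0] → #  [on edge]
    (7,3)@(15, 7): e=[18,90,0] → #  [on edge]
    (6,4)@(13, 9): e=[-18,126,0] → ·  [on edge]
  covered (18 px):
    · · · · · · · · · · · ·
    # # # # # # # # # # · ·
    · · · # # # # # # · · ·
    · · · · · · # # · · · ·
    · · · · · · · · · · · ·
T2:
  2·area = 28
  edge (16, 6)→(18, 8): d=(2,2) inclusive
  edge (18, 8)→(0, 4): d=(-18,-4) inclusive
  edge (0, 4)→(16, 6): d=(16,2) inclusive
    (5,0)@(11, 1): e=[0,98,-70] → ·  [on edge]
    (6,1)@(13, 3): e=[0,70,-42] → ·  [on edge]
    (2,2)@(5, 5): e=[20,2,6] → #
    (3,2)@(7, 5): e=[16,10,2] → #
    (4,2)@(9, 5): e=[12,18,-2] → ·
    (7,2)@(15, 5): e=[0,42,-14] → ·  [on edge]
    (2,3)@(5, 7): e=[24,-34,38] → ·
    (3,3)@(7, 7): e=[20,-26,34] → ·
    (7,3)@(15, 7): e=[4,6,18] → #
    (8,3)@(17, 7): e=[0,14,14] → #  [on edge]
    (9,3)@(19, 7): e=[-4,22,10] → ·
    (7,4)@(15, 9): e=[8,-30,50] → ·
    (9,4)@(19, 9): e=[0,-14,42] → ·  [on edge]
  covered (4 px):
    · · · · · · · · · · · ·
    · · · · · · · · · · · ·
    · · # # · · · · · · · ·
    · · · · · · · # # · · ·
    · · · · · · · · · · · ·
T3:
  2·area = 30
  edge (10, 6)→(22, 9): d=(12,3) inclusive
  edge (22, 9)→(16, 10): d=(-6,1) inclusive
  edge (16, 10)→(10, 6): d=(-6,-4) inclusive
    (6,3)@(13, 7): e=[3,21,6] → #
    (7,3)@(15, 7): e=[-3,19,14] → ·
    (6,4)@(13, 9): e=[27,9,-6] → ·
    (7,4)@(15, 9): e=[21,7,2] → #
    (8,4)@(17, 9): e=[15,5,10] → #
    (9,4)@(19, 9): e=[9,3,18] → #
    (10,4)@(21, 9): e=[3,1,26] → #
    (11,4)@(23, 9): e=[-3,-1,34] → ·
  covered (5 px):
    · · · · · · · · · · · ·
    · · · · · · · · · · · ·
    · · · · · · · · · · · ·
    · · · · · · # · · · · ·
    · · · · · · · # # # # ·

Result: [[0,0],[1,0],[2,0],[3,0],[3,1],[4,1],[5,1],[6,2],[7,2],[9,3]]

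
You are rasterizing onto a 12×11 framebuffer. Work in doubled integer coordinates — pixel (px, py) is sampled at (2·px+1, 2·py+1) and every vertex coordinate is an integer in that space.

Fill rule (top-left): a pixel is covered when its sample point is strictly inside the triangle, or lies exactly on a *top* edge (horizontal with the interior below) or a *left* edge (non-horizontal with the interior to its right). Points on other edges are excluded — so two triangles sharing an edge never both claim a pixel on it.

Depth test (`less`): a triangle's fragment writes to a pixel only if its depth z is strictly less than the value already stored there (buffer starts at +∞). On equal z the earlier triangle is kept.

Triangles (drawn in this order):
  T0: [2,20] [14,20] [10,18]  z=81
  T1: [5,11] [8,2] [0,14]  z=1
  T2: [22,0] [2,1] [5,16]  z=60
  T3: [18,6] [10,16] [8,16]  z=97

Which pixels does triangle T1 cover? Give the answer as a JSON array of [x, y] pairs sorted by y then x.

T0:
  2·area = 24  (B↔C swapped to make it positive)
  edge (2, 20)→(10, 18): d=(8,-2) top-left  bias=+0
  edge (10, 18)→(14, 20): d=(4,2) right/bottom  bias=-1
  edge (14, 20)→(2, 20): d=(-12,0) right/bottom  bias=-1
    (3,9)@(7, 19): e=[2,10,12] → X
    (4,9)@(9, 19): e=[6,6,12] → X
    (5,9)@(11, 19): e=[10,2,12] → X
    (6,9)@(13, 19): e=[14,-2,12] → .
    (3,10)@(7, 21): e=[18,18,-12] → .
    (4,10)@(9, 21): e=[22,14,-12] → .
    (5,10)@(11, 21): e=[26,10,-12] → .
  covered (3 px):
    . . . . . . . . . . . .
    . . . . . . . . . . . .
    . . . . . . . . . . . .
    . . . . . . . . . . . .
    . . . . . . . . . . . .
    . . . . . . . . . . . .
    . . . . . . . . . . . .
    . . . . . . . . . . . .
    . . . . . . . . . . . .
    . . . X X X . . . . . .
    . . . . . . . . . . . .
T1:
  2·area = 36  (B↔C swapped to make it positive)
  edge (5, 11)→(0, 14): d=(-5,3) right/bottom  bias=-1
  edge (0, 14)→(8, 2): d=(8,-12) top-left  bias=+0
  edge (8, 2)→(5, 11): d=(-3,9) right/bottom  bias=-1
    (3,2)@(7, 5): e=[24,12,0] → .  [on edge]
    (7,2)@(15, 5): e=[0,108,-72] → .  [on edge]
    (2,3)@(5, 7): e=[20,4,12] → X
    (3,3)@(7, 7): e=[14,28,-6] → .
    (2,4)@(5, 9): e=[10,20,6] → X
    (3,4)@(7, 9): e=[4,44,-12] → .
    (1,5)@(3, 11): e=[6,12,18] → X
    (2,5)@(5, 11): e=[0,36,0] → .  [on edge]
    (0,6)@(1, 13): e=[2,4,30] → X
    (1,6)@(3, 13): e=[-4,28,12] → .
    (0,7)@(1, 15): e=[-8,20,24] → .
    (1,8)@(3, 17): e=[-24,60,0] → .  [on edge]
  covered (4 px):
    . . . . . . . . . . . .
    . . . . . . . . . . . .
    . . . . . . . . . . . .
    . . X . . . . . . . . .
    . . X . . . . . . . . .
    . X . . . . . . . . . .
    X . . . . . . . . . . .
    . . . . . . . . . . . .
    . . . . . . . . . . . .
    . . . . . . . . . . . .
    . . . . . . . . . . . .
T2:
  2·area = 303  (B↔C swapped to make it positive)
  edge (22, 0)→(5, 16): d=(-17,16) right/bottom  bias=-1
  edge (5, 16)→(2, 1): d=(-3,-15) top-left  bias=+0
  edge (2, 1)→(22, 0): d=(20,-1) top-left  bias=+0
    (1,0)@(3, 1): e=[287,15,1] → X
    (2,0)@(5, 1): e=[255,45,3] → X
    (3,0)@(7, 1): e=[223,75,5] → X
    (4,0)@(9, 1): e=[191,105,7] → X
    (5,0)@(11, 1): e=[159,135,9] → X
    (6,0)@(13, 1): e=[127,165,11] → X
    (7,0)@(15, 1): e=[95,195,13] → X
    (8,0)@(17, 1): e=[63,225,15] → X
    (9,0)@(19, 1): e=[31,255,17] → X
    (10,0)@(21, 1): e=[-1,285,19] → .
    (1,1)@(3, 3): e=[253,9,41] → X
    (9,1)@(19, 3): e=[-3,249,57] → .
  covered (39 px):
    . X X X X X X X X X . .
    . X X X X X X X X . . .
    . X X X X X X X . . . .
    . . X X X X X . . . . .
    . . X X X X . . . . . .
    . . X X X . . . . . . .
    . . X X . . . . . . . .
    . . X . . . . . . . . .
    . . . . . . . . . . . .
    . . . . . . . . . . . .
    . . . . . . . . . . . .
T3:
  2·area = 20
  edge (18, 6)→(10, 16): d=(-8,10) right/bottom  bias=-1
  edge (10, 16)→(8, 16): d=(-2,0) right/bottom  bias=-1
  edge (8, 16)→(18, 6): d=(10,-10) top-left  bias=+0
    (11,0)@(23, 1): e=[-10,30,0] → .  [on edge]
    (10,1)@(21, 3): e=[-6,26,0] → .  [on edge]
    (9,2)@(19, 5): e=[-2,22,0] → .  [on edge]
    (8,3)@(17, 7): e=[2,18,0] → X  [on edge]
    (9,3)@(19, 7): e=[-18,18,20] → .
    (7,4)@(15, 9): e=[6,14,0] → X  [on edge]
    (8,4)@(17, 9): e=[-14,14,20] → .
    (6,5)@(13, 11): e=[10,10,0] → X  [on edge]
    (7,5)@(15, 11): e=[-10,10,20] → .
    (5,6)@(11, 13): e=[14,6,0] → X  [on edge]
    (6,6)@(13, 13): e=[-6,6,20] → .
    (4,7)@(9, 15): e=[18,2,0] → X  [on edge]
    (3,8)@(7, 17): e=[22,-2,0] → .  [on edge]
    (2,9)@(5, 19): e=[26,-6,0] → .  [on edge]
    (1,10)@(3, 21): e=[30,-10,0] → .  [on edge]
  covered (5 px):
    . . . . . . . . . . . .
    . . . . . . . . . . . .
    . . . . . . . . . . . .
    . . . . . . . . X . . .
    . . . . . . . X . . . .
    . . . . . . X . . . . .
    . . . . . X . . . . . .
    . . . . X . . . . . . .
    . . . . . . . . . . . .
    . . . . . . . . . . . .
    . . . . . . . . . . . .

Final: [[2,3],[2,4],[1,5],[0,6]]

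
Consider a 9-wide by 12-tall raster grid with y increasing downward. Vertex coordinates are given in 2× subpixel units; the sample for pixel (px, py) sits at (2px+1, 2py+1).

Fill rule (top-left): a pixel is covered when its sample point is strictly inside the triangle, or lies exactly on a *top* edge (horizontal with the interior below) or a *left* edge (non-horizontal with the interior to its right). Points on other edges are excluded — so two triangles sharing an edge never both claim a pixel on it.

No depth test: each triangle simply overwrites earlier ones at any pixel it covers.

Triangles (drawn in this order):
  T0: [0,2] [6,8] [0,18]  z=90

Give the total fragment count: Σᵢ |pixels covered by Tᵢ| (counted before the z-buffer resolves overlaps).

T0:
  2·area = 96
  edge (0, 2)→(6, 8): d=(6,6) right/bottom  bias=-1
  edge (6, 8)→(0, 18): d=(-6,10) right/bottom  bias=-1
  edge (0, 18)→(0, 2): d=(0,-16) top-left  bias=+0
    (0,1)@(1, 3): e=[0,80,16] → ·  [on edge]
    (4,1)@(9, 3): e=[-48,0,144] → ·  [on edge]
    (0,2)@(1, 5): e=[12,68,16] → #
    (1,2)@(3, 5): e=[0,48,48] → ·  [on edge]
    (0,3)@(1, 7): e=[24,56,16] → #
    (1,3)@(3, 7): e=[12,36,48] → #
    (2,3)@(5, 7): e=[0,16,80] → ·  [on edge]
    (0,4)@(1, 9): e=[36,44,16] → #
    (2,4)@(5, 9): e=[12,4,80] → #
    (3,4)@(7, 9): e=[0,-16,112] → ·  [on edge]
    (0,5)@(1, 11): e=[48,32,16] → #
    (2,5)@(5, 11): e=[24,-8,80] → ·
    (4,5)@(9, 11): e=[0,-48,144] → ·  [on edge]
    (1,6)@(3, 13): e=[48,0,48] → ·  [on edge]
    (5,6)@(11, 13): e=[0,-80,176] → ·  [on edge]
    (6,7)@(13, 15): e=[0,-112,208] → ·  [on edge]
    (7,8)@(15, 17): e=[0,-144,240] → ·  [on edge]
    (8,9)@(17, 19): e=[0,-176,272] → ·  [on edge]
  covered (10 px):
    · · · · · · · · ·
    · · · · · · · · ·
    # · · · · · · · ·
    # # · · · · · · ·
    # # # · · · · · ·
    # # · · · · · · ·
    # · · · · · · · ·
    # · · · · · · · ·
    · · · · · · · · ·
    · · · · · · · · ·
    · · · · · · · · ·
    · · · · · · · · ·

Result: 10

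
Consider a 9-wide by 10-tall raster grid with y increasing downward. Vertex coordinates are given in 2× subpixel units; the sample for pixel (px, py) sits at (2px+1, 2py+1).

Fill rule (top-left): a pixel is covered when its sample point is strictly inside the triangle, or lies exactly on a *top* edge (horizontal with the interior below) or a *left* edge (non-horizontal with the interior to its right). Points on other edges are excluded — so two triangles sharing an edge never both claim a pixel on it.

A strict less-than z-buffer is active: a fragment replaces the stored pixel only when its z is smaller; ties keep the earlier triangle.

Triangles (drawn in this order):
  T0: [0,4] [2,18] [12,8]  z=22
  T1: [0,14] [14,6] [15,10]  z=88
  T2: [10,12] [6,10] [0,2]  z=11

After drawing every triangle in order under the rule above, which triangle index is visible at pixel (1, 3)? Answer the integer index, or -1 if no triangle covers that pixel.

T0:
  2·area = 160  (B↔C swapped to make it positive)
  edge (0, 4)→(12, 8): d=(12,4) right/bottom  bias=-1
  edge (12, 8)→(2, 18): d=(-10,10) right/bottom  bias=-1
  edge (2, 18)→(0, 4): d=(-2,-14) top-left  bias=+0
    (8,1)@(17, 3): e=[-80,0,240] → ·  [on edge]
    (0,2)@(1, 5): e=[8,140,12] → █
    (1,2)@(3, 5): e=[0,120,40] → ·  [on edge]
    (7,2)@(15, 5): e=[-48,0,208] → ·  [on edge]
    (0,3)@(1, 7): e=[32,120,8] → █
    (1,3)@(3, 7): e=[24,100,36] → █
    (2,3)@(5, 7): e=[16,80,64] → █
    (3,3)@(7, 7): e=[8,60,92] → █
    (4,3)@(9, 7): e=[0,40,120] → ·  [on edge]
    (6,3)@(13, 7): e=[-16,0,176] → ·  [on edge]
    (0,4)@(1, 9): e=[56,100,4] → █
    (4,4)@(9, 9): e=[24,20,116] → █
    (5,4)@(11, 9): e=[16,0,144] → ·  [on edge]
    (7,4)@(15, 9): e=[0,-40,200] → ·  [on edge]
    (0,5)@(1, 11): e=[80,80,0] → █  [on edge]
    (4,5)@(9, 11): e=[48,0,112] → ·  [on edge]
    (3,6)@(7, 13): e=[80,0,80] → ·  [on edge]
    (2,7)@(5, 15): e=[112,0,48] → ·  [on edge]
    (1,8)@(3, 17): e=[144,0,16] → ·  [on edge]
    (0,9)@(1, 19): e=[176,0,-16] → ·  [on edge]
  covered (17 px):
    · · · · · · · · ·
    · · · · · · · · ·
    █ · · · · · · · ·
    █ █ █ █ · · · · ·
    █ █ █ █ █ · · · ·
    █ █ █ █ · · · · ·
    · █ █ · · · · · ·
    · █ · · · · · · ·
    · · · · · · · · ·
    · · · · · · · · ·
T1:
  2·area = 64
  edge (0, 14)→(14, 6): d=(14,-8) top-left  bias=+0
  edge (14, 6)→(15, 10): d=(1,4) right/bottom  bias=-1
  edge (15, 10)→(0, 14): d=(-15,4) right/bottom  bias=-1
    (6,3)@(13, 7): e=[6,5,53] → █
    (7,3)@(15, 7): e=[22,-3,45] → ·
    (4,4)@(9, 9): e=[2,23,39] → █
    (5,4)@(11, 9): e=[18,15,31] → █
    (7,4)@(15, 9): e=[50,-1,15] → ·
    (3,5)@(7, 11): e=[14,33,17] → █
    (6,5)@(13, 11): e=[62,9,-7] → ·
    (1,6)@(3, 13): e=[10,51,3] → █
    (2,6)@(5, 13): e=[26,43,-5] → ·
    (3,6)@(7, 13): e=[42,35,-13] → ·
    (4,6)@(9, 13): e=[58,27,-21] → ·
    (5,6)@(11, 13): e=[74,19,-29] → ·
  covered (8 px):
    · · · · · · · · ·
    · · · · · · · · ·
    · · · · · · · · ·
    · · · · · · █ · ·
    · · · · █ █ █ · ·
    · · · █ █ █ · · ·
    · █ · · · · · · ·
    · · · · · · · · ·
    · · · · · · · · ·
    · · · · · · · · ·
T2:
  2·area = 20
  edge (10, 12)→(6, 10): d=(-4,-2) top-left  bias=+0
  edge (6, 10)→(0, 2): d=(-6,-8) top-left  bias=+0
  edge (0, 2)→(10, 12): d=(10,10) right/bottom  bias=-1
    (0,1)@(1, 3): e=[18,2,0] → ·  [on edge]
    (1,2)@(3, 5): e=[14,6,0] → ·  [on edge]
    (2,3)@(5, 7): e=[10,10,0] → ·  [on edge]
    (3,4)@(7, 9): e=[6,14,0] → ·  [on edge]
    (4,5)@(9, 11): e=[2,18,0] → ·  [on edge]
    (5,6)@(11, 13): e=[-2,22,0] → ·  [on edge]
    (6,7)@(13, 15): e=[-6,26,0] → ·  [on edge]
    (7,8)@(15, 17): e=[-10,30,0] → ·  [on edge]
    (8,9)@(17, 19): e=[-14,34,0] → ·  [on edge]
  covered (0 px):
    · · · · · · · · ·
    · · · · · · · · ·
    · · · · · · · · ·
    · · · · · · · · ·
    · · · · · · · · ·
    · · · · · · · · ·
    · · · · · · · · ·
    · · · · · · · · ·
    · · · · · · · · ·
    · · · · · · · · ·

Z-buffer (winner per pixel, '.' = empty):
  . . . . . . . . .
  . . . . . . . . .
  0 . . . . . . . .
  0 0 0 0 . . 1 . .
  0 0 0 0 0 1 1 . .
  0 0 0 0 1 1 . . .
  . 0 0 . . . . . .
  . 0 . . . . . . .
  . . . . . . . . .
  . . . . . . . . .

Result: 0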